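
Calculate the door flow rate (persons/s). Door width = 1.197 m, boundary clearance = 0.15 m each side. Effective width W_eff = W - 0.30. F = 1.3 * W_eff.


W_eff = 1.197 - 0.30 = 0.897 m
F = 1.3 * 0.897 = 1.1661 persons/s

1.1661 persons/s


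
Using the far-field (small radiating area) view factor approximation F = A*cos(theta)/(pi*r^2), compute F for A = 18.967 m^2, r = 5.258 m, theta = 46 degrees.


cos(46 deg) = 0.69466
pi*r^2 = 86.854
F = 18.967 * 0.69466 / 86.854 = 0.15170

0.15170


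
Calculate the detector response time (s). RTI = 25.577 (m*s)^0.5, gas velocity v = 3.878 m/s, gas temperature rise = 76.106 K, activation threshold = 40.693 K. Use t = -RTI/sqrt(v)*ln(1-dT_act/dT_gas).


dT_act/dT_gas = 0.53469
ln(1 - 0.53469) = -0.76505
t = -25.577 / sqrt(3.878) * -0.76505 = 9.9365 s

9.9365 s


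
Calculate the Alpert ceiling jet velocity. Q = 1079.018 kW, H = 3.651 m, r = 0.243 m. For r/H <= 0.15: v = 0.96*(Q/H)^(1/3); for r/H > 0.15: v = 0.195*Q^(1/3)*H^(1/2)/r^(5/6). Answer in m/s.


r/H = 0.243 / 3.651 = 0.066557
r/H <= 0.15, so v = 0.96*(Q/H)^(1/3)
Q/H = 295.54
(Q/H)^(1/3) = 6.6610
v = 0.96 * 6.6610 = 6.3946 m/s

6.3946 m/s


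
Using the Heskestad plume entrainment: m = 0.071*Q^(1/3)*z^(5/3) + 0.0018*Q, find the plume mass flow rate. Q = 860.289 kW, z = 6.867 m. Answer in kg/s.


Q^(1/3) = 9.5108
z^(5/3) = 24.809
First term = 0.071 * 9.5108 * 24.809 = 16.753
Second term = 0.0018 * 860.289 = 1.5485
m = 18.301 kg/s

18.301 kg/s


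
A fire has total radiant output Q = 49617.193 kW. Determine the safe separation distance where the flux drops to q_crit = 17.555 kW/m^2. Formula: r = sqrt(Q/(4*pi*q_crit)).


4*pi*q_crit = 220.60
Q/(4*pi*q_crit) = 224.92
r = sqrt(224.92) = 14.997 m

14.997 m


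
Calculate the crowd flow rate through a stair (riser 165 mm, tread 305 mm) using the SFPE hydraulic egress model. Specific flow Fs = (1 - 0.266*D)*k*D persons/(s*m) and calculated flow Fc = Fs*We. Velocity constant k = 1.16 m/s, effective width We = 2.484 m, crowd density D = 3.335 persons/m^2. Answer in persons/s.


1 - 0.266*D = 1 - 0.266*3.335 = 0.11289
Fs = 0.11289 * 1.16 * 3.335 = 0.43673 persons/(s*m)
Fc = 0.43673 * 2.484 = 1.0848 persons/s

1.0848 persons/s


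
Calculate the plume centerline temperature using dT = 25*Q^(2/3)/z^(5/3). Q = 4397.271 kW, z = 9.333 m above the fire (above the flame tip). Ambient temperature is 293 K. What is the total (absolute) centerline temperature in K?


Q^(2/3) = 268.40
z^(5/3) = 41.372
dT = 25 * 268.40 / 41.372 = 162.19 K
T = 293 + 162.19 = 455.19 K

455.19 K


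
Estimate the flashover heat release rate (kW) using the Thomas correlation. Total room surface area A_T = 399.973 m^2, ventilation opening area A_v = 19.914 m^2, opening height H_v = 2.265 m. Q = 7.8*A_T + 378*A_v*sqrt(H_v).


7.8*A_T = 3119.8
sqrt(H_v) = 1.5050
378*A_v*sqrt(H_v) = 11329
Q = 3119.8 + 11329 = 14449 kW

14449 kW


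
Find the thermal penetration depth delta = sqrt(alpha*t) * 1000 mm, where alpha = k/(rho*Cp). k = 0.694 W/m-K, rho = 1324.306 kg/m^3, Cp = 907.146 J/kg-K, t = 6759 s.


alpha = 0.694 / (1324.306 * 907.146) = 5.7769e-07 m^2/s
alpha * t = 0.0039046
delta = sqrt(0.0039046) * 1000 = 62.487 mm

62.487 mm


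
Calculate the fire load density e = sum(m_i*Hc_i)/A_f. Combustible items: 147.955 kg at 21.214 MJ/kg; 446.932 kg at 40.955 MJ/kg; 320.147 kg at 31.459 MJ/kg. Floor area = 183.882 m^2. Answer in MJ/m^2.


Total energy = 147.955*21.214 + 446.932*40.955 + 320.147*31.459
= 3138.717 + 18304.10 + 10071.50
= 31514.32 MJ
e = 31514.32 / 183.882 = 171.38 MJ/m^2

171.38 MJ/m^2


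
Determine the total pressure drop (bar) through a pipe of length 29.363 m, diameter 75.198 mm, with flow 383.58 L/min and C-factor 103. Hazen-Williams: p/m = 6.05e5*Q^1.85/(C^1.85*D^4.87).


Q^1.85 = 60274
C^1.85 = 5293.6
D^4.87 = 1.3713e+09
p/m = 0.0050236 bar/m
p_total = 0.0050236 * 29.363 = 0.14751 bar

0.14751 bar


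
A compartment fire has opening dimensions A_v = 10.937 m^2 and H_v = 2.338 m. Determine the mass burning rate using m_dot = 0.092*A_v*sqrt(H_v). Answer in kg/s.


sqrt(H_v) = 1.5291
m_dot = 0.092 * 10.937 * 1.5291 = 1.5385 kg/s

1.5385 kg/s


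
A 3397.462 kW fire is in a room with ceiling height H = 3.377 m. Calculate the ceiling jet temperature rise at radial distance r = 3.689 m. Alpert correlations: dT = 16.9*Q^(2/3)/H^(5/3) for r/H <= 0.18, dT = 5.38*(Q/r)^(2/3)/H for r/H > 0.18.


r/H = 3.689 / 3.377 = 1.0924
r/H > 0.18, so dT = 5.38*(Q/r)^(2/3)/H
Q/r = 920.97
(Q/r)^(2/3) = 94.659
dT = 5.38 * 94.659 / 3.377 = 150.80 K

150.80 K


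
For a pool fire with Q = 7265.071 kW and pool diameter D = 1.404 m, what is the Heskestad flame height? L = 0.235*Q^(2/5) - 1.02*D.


Q^(2/5) = 35.035
0.235 * Q^(2/5) = 8.2331
1.02 * D = 1.4321
L = 6.8010 m

6.8010 m


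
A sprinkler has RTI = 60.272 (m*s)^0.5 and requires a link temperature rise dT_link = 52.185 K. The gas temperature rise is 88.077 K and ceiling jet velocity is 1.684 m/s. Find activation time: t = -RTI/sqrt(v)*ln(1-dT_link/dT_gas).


dT_link/dT_gas = 0.59249
ln(1 - 0.59249) = -0.89770
t = -60.272 / sqrt(1.684) * -0.89770 = 41.694 s

41.694 s


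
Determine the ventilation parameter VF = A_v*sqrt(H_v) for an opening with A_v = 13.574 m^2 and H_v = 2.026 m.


sqrt(H_v) = 1.4234
VF = 13.574 * 1.4234 = 19.321 m^(5/2)

19.321 m^(5/2)


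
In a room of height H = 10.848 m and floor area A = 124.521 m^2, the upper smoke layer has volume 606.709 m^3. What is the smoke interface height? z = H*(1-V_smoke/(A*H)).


V/(A*H) = 0.44915
1 - 0.44915 = 0.55085
z = 10.848 * 0.55085 = 5.9757 m

5.9757 m


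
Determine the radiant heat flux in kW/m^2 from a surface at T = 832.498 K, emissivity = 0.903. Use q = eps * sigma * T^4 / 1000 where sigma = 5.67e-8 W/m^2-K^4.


T^4 = 4.8032e+11
q = 0.903 * 5.67e-8 * 4.8032e+11 / 1000 = 24.593 kW/m^2

24.593 kW/m^2


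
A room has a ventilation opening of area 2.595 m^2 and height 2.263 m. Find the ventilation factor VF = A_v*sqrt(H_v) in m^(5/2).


sqrt(H_v) = 1.5043
VF = 2.595 * 1.5043 = 3.9037 m^(5/2)

3.9037 m^(5/2)


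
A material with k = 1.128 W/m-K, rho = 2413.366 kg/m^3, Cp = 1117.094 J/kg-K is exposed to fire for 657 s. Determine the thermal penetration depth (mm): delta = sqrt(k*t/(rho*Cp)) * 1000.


alpha = 1.128 / (2413.366 * 1117.094) = 4.1840e-07 m^2/s
alpha * t = 0.00027489
delta = sqrt(0.00027489) * 1000 = 16.580 mm

16.580 mm


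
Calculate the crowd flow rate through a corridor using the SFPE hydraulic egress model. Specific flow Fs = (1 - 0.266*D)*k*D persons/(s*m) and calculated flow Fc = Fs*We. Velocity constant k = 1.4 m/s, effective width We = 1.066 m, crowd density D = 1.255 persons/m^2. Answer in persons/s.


1 - 0.266*D = 1 - 0.266*1.255 = 0.66617
Fs = 0.66617 * 1.4 * 1.255 = 1.1705 persons/(s*m)
Fc = 1.1705 * 1.066 = 1.2477 persons/s

1.2477 persons/s


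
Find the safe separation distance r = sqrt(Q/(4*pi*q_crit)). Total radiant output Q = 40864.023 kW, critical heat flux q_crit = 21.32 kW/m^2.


4*pi*q_crit = 267.92
Q/(4*pi*q_crit) = 152.53
r = sqrt(152.53) = 12.350 m

12.350 m


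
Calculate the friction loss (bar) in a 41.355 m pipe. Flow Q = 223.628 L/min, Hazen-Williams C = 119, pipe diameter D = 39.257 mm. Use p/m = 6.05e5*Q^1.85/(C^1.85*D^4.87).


Q^1.85 = 22214
C^1.85 = 6914.5
D^4.87 = 5.7860e+07
p/m = 0.033592 bar/m
p_total = 0.033592 * 41.355 = 1.3892 bar

1.3892 bar


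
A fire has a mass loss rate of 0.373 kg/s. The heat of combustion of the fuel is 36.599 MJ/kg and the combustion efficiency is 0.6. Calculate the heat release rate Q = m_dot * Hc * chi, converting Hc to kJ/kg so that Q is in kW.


Hc = 36.599 MJ/kg = 36.599 * 1000 kJ/kg = 36599 kJ/kg
Q = 0.373 kg/s * 36599 kJ/kg * 0.6 = 8190.9 kW

8190.9 kW


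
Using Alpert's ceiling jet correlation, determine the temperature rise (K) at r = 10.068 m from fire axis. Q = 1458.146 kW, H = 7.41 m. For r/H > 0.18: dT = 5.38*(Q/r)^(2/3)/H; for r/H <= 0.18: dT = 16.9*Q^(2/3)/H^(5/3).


r/H = 10.068 / 7.41 = 1.3587
r/H > 0.18, so dT = 5.38*(Q/r)^(2/3)/H
Q/r = 144.83
(Q/r)^(2/3) = 27.579
dT = 5.38 * 27.579 / 7.41 = 20.023 K

20.023 K


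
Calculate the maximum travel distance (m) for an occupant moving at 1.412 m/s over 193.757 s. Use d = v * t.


d = 1.412 * 193.757 = 273.58 m

273.58 m


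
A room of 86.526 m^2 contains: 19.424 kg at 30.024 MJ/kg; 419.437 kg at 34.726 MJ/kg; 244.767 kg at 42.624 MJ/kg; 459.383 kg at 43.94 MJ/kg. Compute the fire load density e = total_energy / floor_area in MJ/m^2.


Total energy = 19.424*30.024 + 419.437*34.726 + 244.767*42.624 + 459.383*43.94
= 583.1862 + 14565.37 + 10432.95 + 20185.29
= 45766.79 MJ
e = 45766.79 / 86.526 = 528.94 MJ/m^2

528.94 MJ/m^2


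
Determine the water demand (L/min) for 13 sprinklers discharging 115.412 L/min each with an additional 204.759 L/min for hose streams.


Sprinkler demand = 13 * 115.412 = 1500.356 L/min
Total = 1500.356 + 204.759 = 1705.115 L/min

1705.115 L/min


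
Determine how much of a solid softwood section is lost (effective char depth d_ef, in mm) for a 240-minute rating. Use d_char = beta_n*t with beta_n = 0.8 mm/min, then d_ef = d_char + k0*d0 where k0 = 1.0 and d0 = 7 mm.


d_char = 0.8 * 240 = 192 mm
d_ef = 192 + 1.0*7 = 199 mm

199 mm


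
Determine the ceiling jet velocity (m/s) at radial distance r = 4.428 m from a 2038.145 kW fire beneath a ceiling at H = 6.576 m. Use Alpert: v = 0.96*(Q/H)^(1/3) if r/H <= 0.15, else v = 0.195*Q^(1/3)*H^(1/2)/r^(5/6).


r/H = 4.428 / 6.576 = 0.67336
r/H > 0.15, so v = 0.195*Q^(1/3)*H^(1/2)/r^(5/6)
Q^(1/3) = 12.679
H^(1/2) = 2.5644
r^(5/6) = 3.4555
v = 0.195 * 12.679 * 2.5644 / 3.4555 = 1.8348 m/s

1.8348 m/s


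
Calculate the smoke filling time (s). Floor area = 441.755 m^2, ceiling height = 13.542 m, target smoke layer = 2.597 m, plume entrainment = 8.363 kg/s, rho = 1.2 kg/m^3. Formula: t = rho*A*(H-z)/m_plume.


H - z = 10.945 m
t = 1.2 * 441.755 * 10.945 / 8.363 = 693.77 s

693.77 s


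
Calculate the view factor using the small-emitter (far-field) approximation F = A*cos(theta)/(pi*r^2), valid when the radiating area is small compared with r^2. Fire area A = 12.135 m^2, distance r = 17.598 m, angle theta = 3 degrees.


cos(3 deg) = 0.99863
pi*r^2 = 972.92
F = 12.135 * 0.99863 / 972.92 = 0.012456

0.012456


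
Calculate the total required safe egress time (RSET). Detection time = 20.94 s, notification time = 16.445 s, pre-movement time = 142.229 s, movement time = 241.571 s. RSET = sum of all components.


Total = 20.94 + 16.445 + 142.229 + 241.571 = 421.185 s

421.185 s


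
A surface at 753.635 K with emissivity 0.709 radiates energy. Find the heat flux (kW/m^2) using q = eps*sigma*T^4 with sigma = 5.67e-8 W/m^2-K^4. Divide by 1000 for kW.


T^4 = 3.2259e+11
q = 0.709 * 5.67e-8 * 3.2259e+11 / 1000 = 12.968 kW/m^2

12.968 kW/m^2


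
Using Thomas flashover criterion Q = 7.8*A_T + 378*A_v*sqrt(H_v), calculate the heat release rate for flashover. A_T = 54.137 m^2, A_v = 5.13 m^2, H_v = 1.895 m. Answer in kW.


7.8*A_T = 422.27
sqrt(H_v) = 1.3766
378*A_v*sqrt(H_v) = 2669.4
Q = 422.27 + 2669.4 = 3091.7 kW

3091.7 kW


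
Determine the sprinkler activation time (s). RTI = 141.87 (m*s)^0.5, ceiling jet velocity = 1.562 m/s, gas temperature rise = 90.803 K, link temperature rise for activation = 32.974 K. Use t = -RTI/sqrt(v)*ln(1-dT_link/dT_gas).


dT_link/dT_gas = 0.36314
ln(1 - 0.36314) = -0.45120
t = -141.87 / sqrt(1.562) * -0.45120 = 51.218 s

51.218 s


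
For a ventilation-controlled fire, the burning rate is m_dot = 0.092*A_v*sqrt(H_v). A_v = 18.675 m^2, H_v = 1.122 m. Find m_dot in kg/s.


sqrt(H_v) = 1.0592
m_dot = 0.092 * 18.675 * 1.0592 = 1.8199 kg/s

1.8199 kg/s


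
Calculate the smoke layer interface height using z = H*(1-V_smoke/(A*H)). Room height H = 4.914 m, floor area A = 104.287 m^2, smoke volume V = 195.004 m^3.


V/(A*H) = 0.38052
1 - 0.38052 = 0.61948
z = 4.914 * 0.61948 = 3.0441 m

3.0441 m


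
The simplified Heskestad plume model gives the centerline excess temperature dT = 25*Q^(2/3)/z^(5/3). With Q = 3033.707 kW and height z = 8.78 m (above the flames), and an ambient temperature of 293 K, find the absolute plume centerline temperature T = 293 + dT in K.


Q^(2/3) = 209.56
z^(5/3) = 37.367
dT = 25 * 209.56 / 37.367 = 140.21 K
T = 293 + 140.21 = 433.21 K

433.21 K


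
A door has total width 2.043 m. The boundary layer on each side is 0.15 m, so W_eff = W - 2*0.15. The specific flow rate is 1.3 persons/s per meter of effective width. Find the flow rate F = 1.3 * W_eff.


W_eff = 2.043 - 0.30 = 1.743 m
F = 1.3 * 1.743 = 2.2659 persons/s

2.2659 persons/s


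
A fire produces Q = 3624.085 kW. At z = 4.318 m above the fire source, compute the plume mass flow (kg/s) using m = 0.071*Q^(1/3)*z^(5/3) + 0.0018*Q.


Q^(1/3) = 15.360
z^(5/3) = 11.450
First term = 0.071 * 15.360 * 11.450 = 12.487
Second term = 0.0018 * 3624.085 = 6.5234
m = 19.010 kg/s

19.010 kg/s


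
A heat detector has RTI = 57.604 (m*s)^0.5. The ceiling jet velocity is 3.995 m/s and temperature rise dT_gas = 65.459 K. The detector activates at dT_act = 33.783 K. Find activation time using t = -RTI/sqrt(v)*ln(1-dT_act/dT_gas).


dT_act/dT_gas = 0.51609
ln(1 - 0.51609) = -0.72586
t = -57.604 / sqrt(3.995) * -0.72586 = 20.919 s

20.919 s


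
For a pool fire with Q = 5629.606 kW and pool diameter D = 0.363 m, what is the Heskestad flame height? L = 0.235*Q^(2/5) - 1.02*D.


Q^(2/5) = 31.637
0.235 * Q^(2/5) = 7.4346
1.02 * D = 0.37026
L = 7.0644 m

7.0644 m


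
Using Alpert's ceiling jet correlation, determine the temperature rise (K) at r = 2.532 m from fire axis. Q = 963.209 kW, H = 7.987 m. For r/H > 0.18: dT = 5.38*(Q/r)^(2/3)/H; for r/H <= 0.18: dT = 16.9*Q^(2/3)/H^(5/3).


r/H = 2.532 / 7.987 = 0.31702
r/H > 0.18, so dT = 5.38*(Q/r)^(2/3)/H
Q/r = 380.41
(Q/r)^(2/3) = 52.501
dT = 5.38 * 52.501 / 7.987 = 35.365 K

35.365 K


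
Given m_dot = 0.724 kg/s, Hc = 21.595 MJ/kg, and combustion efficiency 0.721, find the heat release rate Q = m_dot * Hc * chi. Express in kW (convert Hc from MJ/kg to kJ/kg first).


Hc = 21.595 MJ/kg = 21.595 * 1000 kJ/kg = 21595 kJ/kg
Q = 0.724 kg/s * 21595 kJ/kg * 0.721 = 11273 kW

11273 kW


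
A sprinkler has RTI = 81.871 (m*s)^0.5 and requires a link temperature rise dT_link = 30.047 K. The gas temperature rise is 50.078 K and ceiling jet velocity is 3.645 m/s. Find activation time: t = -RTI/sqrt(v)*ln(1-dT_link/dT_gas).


dT_link/dT_gas = 0.60000
ln(1 - 0.60000) = -0.91630
t = -81.871 / sqrt(3.645) * -0.91630 = 39.293 s

39.293 s


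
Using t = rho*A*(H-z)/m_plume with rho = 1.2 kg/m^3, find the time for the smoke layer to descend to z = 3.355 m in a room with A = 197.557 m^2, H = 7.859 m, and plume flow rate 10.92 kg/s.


H - z = 4.504 m
t = 1.2 * 197.557 * 4.504 / 10.92 = 97.780 s

97.780 s


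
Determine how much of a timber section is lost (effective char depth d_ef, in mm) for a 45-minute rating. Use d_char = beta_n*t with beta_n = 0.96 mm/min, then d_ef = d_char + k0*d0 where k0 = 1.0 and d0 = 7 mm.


d_char = 0.96 * 45 = 43.2 mm
d_ef = 43.2 + 1.0*7 = 50.2 mm

50.2 mm


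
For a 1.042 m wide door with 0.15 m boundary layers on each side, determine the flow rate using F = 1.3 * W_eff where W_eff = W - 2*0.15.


W_eff = 1.042 - 0.30 = 0.742 m
F = 1.3 * 0.742 = 0.96460 persons/s

0.96460 persons/s


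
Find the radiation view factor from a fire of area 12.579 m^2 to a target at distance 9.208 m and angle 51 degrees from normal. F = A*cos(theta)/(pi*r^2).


cos(51 deg) = 0.62932
pi*r^2 = 266.37
F = 12.579 * 0.62932 / 266.37 = 0.029719

0.029719


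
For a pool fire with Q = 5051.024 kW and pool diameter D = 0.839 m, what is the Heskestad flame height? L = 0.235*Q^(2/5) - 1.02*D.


Q^(2/5) = 30.294
0.235 * Q^(2/5) = 7.1190
1.02 * D = 0.85578
L = 6.2632 m

6.2632 m


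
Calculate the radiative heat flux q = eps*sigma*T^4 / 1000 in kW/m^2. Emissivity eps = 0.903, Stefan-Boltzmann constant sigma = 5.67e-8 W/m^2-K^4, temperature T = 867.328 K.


T^4 = 5.6589e+11
q = 0.903 * 5.67e-8 * 5.6589e+11 / 1000 = 28.974 kW/m^2

28.974 kW/m^2


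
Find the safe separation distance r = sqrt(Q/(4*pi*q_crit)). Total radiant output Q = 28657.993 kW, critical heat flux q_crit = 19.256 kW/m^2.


4*pi*q_crit = 241.98
Q/(4*pi*q_crit) = 118.43
r = sqrt(118.43) = 10.883 m

10.883 m


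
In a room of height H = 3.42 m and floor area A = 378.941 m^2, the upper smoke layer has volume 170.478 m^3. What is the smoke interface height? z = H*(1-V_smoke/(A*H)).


V/(A*H) = 0.13154
1 - 0.13154 = 0.86846
z = 3.42 * 0.86846 = 2.9701 m

2.9701 m


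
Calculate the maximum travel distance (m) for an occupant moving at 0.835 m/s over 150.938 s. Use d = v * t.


d = 0.835 * 150.938 = 126.03 m

126.03 m


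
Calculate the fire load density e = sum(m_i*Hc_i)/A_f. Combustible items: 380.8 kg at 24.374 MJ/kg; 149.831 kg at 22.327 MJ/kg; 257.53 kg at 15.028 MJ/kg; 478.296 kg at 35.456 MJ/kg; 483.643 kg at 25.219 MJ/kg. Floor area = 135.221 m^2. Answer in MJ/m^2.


Total energy = 380.8*24.374 + 149.831*22.327 + 257.53*15.028 + 478.296*35.456 + 483.643*25.219
= 9281.619 + 3345.277 + 3870.161 + 16958.46 + 12196.99
= 45652.51 MJ
e = 45652.51 / 135.221 = 337.61 MJ/m^2

337.61 MJ/m^2


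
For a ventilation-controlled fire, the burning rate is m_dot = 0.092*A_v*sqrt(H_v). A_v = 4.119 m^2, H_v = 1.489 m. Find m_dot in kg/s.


sqrt(H_v) = 1.2202
m_dot = 0.092 * 4.119 * 1.2202 = 0.46241 kg/s

0.46241 kg/s


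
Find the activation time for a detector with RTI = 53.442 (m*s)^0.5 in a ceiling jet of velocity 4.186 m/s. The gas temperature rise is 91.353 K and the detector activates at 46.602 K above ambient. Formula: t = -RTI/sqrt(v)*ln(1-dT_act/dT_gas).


dT_act/dT_gas = 0.51013
ln(1 - 0.51013) = -0.71362
t = -53.442 / sqrt(4.186) * -0.71362 = 18.640 s

18.640 s


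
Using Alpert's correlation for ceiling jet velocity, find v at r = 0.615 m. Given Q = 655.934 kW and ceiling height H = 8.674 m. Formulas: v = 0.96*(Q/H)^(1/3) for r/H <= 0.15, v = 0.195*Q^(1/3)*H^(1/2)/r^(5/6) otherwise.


r/H = 0.615 / 8.674 = 0.070902
r/H <= 0.15, so v = 0.96*(Q/H)^(1/3)
Q/H = 75.621
(Q/H)^(1/3) = 4.2288
v = 0.96 * 4.2288 = 4.0596 m/s

4.0596 m/s


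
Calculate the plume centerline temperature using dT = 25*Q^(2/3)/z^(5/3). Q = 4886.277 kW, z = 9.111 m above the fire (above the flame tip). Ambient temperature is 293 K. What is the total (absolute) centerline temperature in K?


Q^(2/3) = 287.95
z^(5/3) = 39.744
dT = 25 * 287.95 / 39.744 = 181.13 K
T = 293 + 181.13 = 474.13 K

474.13 K


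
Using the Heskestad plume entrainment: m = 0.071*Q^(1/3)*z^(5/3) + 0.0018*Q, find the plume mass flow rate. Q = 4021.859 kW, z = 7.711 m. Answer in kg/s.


Q^(1/3) = 15.903
z^(5/3) = 30.097
First term = 0.071 * 15.903 * 30.097 = 33.982
Second term = 0.0018 * 4021.859 = 7.2393
m = 41.222 kg/s

41.222 kg/s


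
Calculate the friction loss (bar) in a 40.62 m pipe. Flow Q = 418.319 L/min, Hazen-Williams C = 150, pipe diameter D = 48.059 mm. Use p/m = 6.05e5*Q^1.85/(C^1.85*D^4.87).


Q^1.85 = 70760
C^1.85 = 10611
D^4.87 = 1.5497e+08
p/m = 0.026034 bar/m
p_total = 0.026034 * 40.62 = 1.0575 bar

1.0575 bar


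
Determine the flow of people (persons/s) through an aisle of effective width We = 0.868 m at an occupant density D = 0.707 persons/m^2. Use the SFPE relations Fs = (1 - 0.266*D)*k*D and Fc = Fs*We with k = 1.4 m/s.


1 - 0.266*D = 1 - 0.266*0.707 = 0.81194
Fs = 0.81194 * 1.4 * 0.707 = 0.80366 persons/(s*m)
Fc = 0.80366 * 0.868 = 0.69757 persons/s

0.69757 persons/s


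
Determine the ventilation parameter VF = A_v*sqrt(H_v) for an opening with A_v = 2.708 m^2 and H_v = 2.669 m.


sqrt(H_v) = 1.6337
VF = 2.708 * 1.6337 = 4.4241 m^(5/2)

4.4241 m^(5/2)


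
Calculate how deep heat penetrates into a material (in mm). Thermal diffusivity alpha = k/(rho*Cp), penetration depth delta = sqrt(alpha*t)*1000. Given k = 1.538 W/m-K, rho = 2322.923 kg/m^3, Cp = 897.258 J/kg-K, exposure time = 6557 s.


alpha = 1.538 / (2322.923 * 897.258) = 7.3791e-07 m^2/s
alpha * t = 0.0048385
delta = sqrt(0.0048385) * 1000 = 69.559 mm

69.559 mm


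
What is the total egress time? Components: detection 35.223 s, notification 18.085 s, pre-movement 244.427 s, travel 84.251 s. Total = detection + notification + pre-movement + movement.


Total = 35.223 + 18.085 + 244.427 + 84.251 = 381.986 s

381.986 s


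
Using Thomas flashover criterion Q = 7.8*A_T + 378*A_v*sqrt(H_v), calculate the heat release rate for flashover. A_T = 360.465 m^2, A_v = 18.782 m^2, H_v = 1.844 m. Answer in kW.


7.8*A_T = 2811.627
sqrt(H_v) = 1.3579
378*A_v*sqrt(H_v) = 9640.8
Q = 2811.627 + 9640.8 = 12452 kW

12452 kW


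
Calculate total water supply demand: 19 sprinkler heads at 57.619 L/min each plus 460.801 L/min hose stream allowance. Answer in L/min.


Sprinkler demand = 19 * 57.619 = 1094.761 L/min
Total = 1094.761 + 460.801 = 1555.562 L/min

1555.562 L/min


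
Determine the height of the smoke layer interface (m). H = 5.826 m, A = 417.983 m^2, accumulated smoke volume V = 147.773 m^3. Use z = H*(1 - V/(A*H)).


V/(A*H) = 0.060683
1 - 0.060683 = 0.93932
z = 5.826 * 0.93932 = 5.4725 m

5.4725 m


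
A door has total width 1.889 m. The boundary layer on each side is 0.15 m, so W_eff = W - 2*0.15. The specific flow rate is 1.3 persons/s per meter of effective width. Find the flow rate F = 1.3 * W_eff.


W_eff = 1.889 - 0.30 = 1.589 m
F = 1.3 * 1.589 = 2.0657 persons/s

2.0657 persons/s


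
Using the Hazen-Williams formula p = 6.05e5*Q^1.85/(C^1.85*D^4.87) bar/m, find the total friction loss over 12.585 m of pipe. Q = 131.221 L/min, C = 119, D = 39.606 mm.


Q^1.85 = 8285.3
C^1.85 = 6914.5
D^4.87 = 6.0408e+07
p/m = 0.012001 bar/m
p_total = 0.012001 * 12.585 = 0.15103 bar

0.15103 bar


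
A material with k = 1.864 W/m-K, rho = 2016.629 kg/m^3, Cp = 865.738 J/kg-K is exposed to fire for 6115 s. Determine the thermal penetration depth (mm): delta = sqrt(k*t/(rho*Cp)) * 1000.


alpha = 1.864 / (2016.629 * 865.738) = 1.0677e-06 m^2/s
alpha * t = 0.0065287
delta = sqrt(0.0065287) * 1000 = 80.801 mm

80.801 mm


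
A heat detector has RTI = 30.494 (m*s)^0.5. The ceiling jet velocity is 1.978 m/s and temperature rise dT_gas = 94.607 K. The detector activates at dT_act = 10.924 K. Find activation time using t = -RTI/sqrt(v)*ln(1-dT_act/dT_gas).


dT_act/dT_gas = 0.11547
ln(1 - 0.11547) = -0.12270
t = -30.494 / sqrt(1.978) * -0.12270 = 2.6603 s

2.6603 s


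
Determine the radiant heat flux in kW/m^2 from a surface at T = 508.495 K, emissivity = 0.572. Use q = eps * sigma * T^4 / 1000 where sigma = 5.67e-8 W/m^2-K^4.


T^4 = 6.6857e+10
q = 0.572 * 5.67e-8 * 6.6857e+10 / 1000 = 2.1683 kW/m^2

2.1683 kW/m^2


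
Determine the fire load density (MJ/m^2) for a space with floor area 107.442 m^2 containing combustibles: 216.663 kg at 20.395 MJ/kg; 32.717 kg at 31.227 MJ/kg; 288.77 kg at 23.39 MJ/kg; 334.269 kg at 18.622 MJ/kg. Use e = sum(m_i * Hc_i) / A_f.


Total energy = 216.663*20.395 + 32.717*31.227 + 288.77*23.39 + 334.269*18.622
= 4418.842 + 1021.654 + 6754.330 + 6224.757
= 18419.58 MJ
e = 18419.58 / 107.442 = 171.44 MJ/m^2

171.44 MJ/m^2


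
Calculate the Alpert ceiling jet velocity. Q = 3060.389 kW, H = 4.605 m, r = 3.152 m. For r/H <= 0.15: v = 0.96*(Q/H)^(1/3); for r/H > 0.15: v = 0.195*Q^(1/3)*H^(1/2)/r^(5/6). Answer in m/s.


r/H = 3.152 / 4.605 = 0.68447
r/H > 0.15, so v = 0.195*Q^(1/3)*H^(1/2)/r^(5/6)
Q^(1/3) = 14.519
H^(1/2) = 2.1459
r^(5/6) = 2.6031
v = 0.195 * 14.519 * 2.1459 / 2.6031 = 2.3339 m/s

2.3339 m/s


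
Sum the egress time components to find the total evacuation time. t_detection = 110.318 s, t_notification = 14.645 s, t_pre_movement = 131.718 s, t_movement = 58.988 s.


Total = 110.318 + 14.645 + 131.718 + 58.988 = 315.669 s

315.669 s


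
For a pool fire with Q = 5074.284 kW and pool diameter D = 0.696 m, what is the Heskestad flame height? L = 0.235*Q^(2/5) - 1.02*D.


Q^(2/5) = 30.349
0.235 * Q^(2/5) = 7.1321
1.02 * D = 0.70992
L = 6.4222 m

6.4222 m


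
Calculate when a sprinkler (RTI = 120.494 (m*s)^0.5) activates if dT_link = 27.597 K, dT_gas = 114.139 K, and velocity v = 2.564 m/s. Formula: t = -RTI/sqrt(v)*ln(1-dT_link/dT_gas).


dT_link/dT_gas = 0.24178
ln(1 - 0.24178) = -0.27679
t = -120.494 / sqrt(2.564) * -0.27679 = 20.828 s

20.828 s


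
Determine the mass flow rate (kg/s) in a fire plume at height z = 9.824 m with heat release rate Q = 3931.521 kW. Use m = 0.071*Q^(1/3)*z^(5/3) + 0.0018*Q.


Q^(1/3) = 15.783
z^(5/3) = 45.062
First term = 0.071 * 15.783 * 45.062 = 50.496
Second term = 0.0018 * 3931.521 = 7.0767
m = 57.573 kg/s

57.573 kg/s


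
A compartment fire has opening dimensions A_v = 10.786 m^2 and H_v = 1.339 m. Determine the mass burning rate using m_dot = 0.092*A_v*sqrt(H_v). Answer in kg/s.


sqrt(H_v) = 1.1572
m_dot = 0.092 * 10.786 * 1.1572 = 1.1483 kg/s

1.1483 kg/s


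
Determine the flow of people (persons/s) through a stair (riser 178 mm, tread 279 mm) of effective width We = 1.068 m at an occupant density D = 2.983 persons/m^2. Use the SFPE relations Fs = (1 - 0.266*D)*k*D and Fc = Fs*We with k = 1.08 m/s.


1 - 0.266*D = 1 - 0.266*2.983 = 0.20652
Fs = 0.20652 * 1.08 * 2.983 = 0.66534 persons/(s*m)
Fc = 0.66534 * 1.068 = 0.71058 persons/s

0.71058 persons/s


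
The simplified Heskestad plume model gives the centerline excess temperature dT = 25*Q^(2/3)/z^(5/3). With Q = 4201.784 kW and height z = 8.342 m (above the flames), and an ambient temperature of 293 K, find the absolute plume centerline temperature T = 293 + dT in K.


Q^(2/3) = 260.39
z^(5/3) = 34.312
dT = 25 * 260.39 / 34.312 = 189.72 K
T = 293 + 189.72 = 482.72 K

482.72 K


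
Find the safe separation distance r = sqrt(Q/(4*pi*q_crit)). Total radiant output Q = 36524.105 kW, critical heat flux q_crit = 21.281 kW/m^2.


4*pi*q_crit = 267.42
Q/(4*pi*q_crit) = 136.58
r = sqrt(136.58) = 11.687 m

11.687 m


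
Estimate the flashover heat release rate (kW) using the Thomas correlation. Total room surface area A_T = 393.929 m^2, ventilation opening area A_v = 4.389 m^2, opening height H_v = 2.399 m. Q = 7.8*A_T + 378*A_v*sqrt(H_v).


7.8*A_T = 3072.6
sqrt(H_v) = 1.5489
378*A_v*sqrt(H_v) = 2569.6
Q = 3072.6 + 2569.6 = 5642.3 kW

5642.3 kW


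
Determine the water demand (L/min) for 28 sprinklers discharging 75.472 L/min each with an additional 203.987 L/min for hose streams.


Sprinkler demand = 28 * 75.472 = 2113.216 L/min
Total = 2113.216 + 203.987 = 2317.203 L/min

2317.203 L/min


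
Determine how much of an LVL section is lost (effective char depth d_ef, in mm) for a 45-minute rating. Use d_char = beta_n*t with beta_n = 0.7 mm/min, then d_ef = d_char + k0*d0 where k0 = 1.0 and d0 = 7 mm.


d_char = 0.7 * 45 = 31.5 mm
d_ef = 31.5 + 1.0*7 = 38.5 mm

38.5 mm


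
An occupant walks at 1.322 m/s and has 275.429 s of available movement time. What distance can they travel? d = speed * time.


d = 1.322 * 275.429 = 364.12 m

364.12 m


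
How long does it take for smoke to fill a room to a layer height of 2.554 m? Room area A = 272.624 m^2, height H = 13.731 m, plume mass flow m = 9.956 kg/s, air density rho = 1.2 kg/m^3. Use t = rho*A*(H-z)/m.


H - z = 11.177 m
t = 1.2 * 272.624 * 11.177 / 9.956 = 367.27 s

367.27 s


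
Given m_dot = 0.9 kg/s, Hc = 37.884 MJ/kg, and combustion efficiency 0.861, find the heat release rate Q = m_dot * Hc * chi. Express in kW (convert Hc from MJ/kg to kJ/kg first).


Hc = 37.884 MJ/kg = 37.884 * 1000 kJ/kg = 37884 kJ/kg
Q = 0.9 kg/s * 37884 kJ/kg * 0.861 = 29356 kW

29356 kW


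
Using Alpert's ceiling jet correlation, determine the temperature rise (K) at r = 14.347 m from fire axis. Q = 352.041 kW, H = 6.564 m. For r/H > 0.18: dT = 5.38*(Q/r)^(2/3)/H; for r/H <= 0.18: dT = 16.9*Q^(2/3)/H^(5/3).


r/H = 14.347 / 6.564 = 2.1857
r/H > 0.18, so dT = 5.38*(Q/r)^(2/3)/H
Q/r = 24.538
(Q/r)^(2/3) = 8.4441
dT = 5.38 * 8.4441 / 6.564 = 6.9210 K

6.9210 K


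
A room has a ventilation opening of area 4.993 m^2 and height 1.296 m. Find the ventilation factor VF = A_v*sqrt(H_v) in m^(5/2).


sqrt(H_v) = 1.1384
VF = 4.993 * 1.1384 = 5.6841 m^(5/2)

5.6841 m^(5/2)


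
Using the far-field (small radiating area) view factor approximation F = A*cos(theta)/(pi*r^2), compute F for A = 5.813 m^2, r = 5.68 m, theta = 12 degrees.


cos(12 deg) = 0.97815
pi*r^2 = 101.36
F = 5.813 * 0.97815 / 101.36 = 0.056099

0.056099


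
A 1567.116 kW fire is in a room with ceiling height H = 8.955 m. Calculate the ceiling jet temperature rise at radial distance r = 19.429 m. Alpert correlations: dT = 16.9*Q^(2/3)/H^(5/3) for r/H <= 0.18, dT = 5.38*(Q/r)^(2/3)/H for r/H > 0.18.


r/H = 19.429 / 8.955 = 2.1696
r/H > 0.18, so dT = 5.38*(Q/r)^(2/3)/H
Q/r = 80.659
(Q/r)^(2/3) = 18.668
dT = 5.38 * 18.668 / 8.955 = 11.215 K

11.215 K


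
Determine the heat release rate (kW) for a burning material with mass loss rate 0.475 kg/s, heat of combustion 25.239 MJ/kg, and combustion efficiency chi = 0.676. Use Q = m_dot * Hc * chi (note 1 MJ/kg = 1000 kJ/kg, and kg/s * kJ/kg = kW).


Hc = 25.239 MJ/kg = 25.239 * 1000 kJ/kg = 25239 kJ/kg
Q = 0.475 kg/s * 25239 kJ/kg * 0.676 = 8104.2 kW

8104.2 kW


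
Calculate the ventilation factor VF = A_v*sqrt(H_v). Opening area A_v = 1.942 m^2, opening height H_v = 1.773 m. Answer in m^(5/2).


sqrt(H_v) = 1.3315
VF = 1.942 * 1.3315 = 2.5859 m^(5/2)

2.5859 m^(5/2)


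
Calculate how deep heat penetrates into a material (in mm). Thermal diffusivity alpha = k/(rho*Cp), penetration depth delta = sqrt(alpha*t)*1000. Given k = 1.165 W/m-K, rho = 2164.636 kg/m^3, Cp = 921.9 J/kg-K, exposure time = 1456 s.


alpha = 1.165 / (2164.636 * 921.9) = 5.8379e-07 m^2/s
alpha * t = 0.00085000
delta = sqrt(0.00085000) * 1000 = 29.155 mm

29.155 mm


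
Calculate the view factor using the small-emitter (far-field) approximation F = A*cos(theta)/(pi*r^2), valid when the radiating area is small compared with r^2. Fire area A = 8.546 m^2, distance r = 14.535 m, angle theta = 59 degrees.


cos(59 deg) = 0.51504
pi*r^2 = 663.71
F = 8.546 * 0.51504 / 663.71 = 0.0066317

0.0066317


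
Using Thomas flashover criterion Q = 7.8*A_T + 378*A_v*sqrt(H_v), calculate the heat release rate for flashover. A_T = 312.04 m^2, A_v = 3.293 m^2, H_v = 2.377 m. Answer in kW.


7.8*A_T = 2433.912
sqrt(H_v) = 1.5418
378*A_v*sqrt(H_v) = 1919.1
Q = 2433.912 + 1919.1 = 4353.0 kW

4353.0 kW


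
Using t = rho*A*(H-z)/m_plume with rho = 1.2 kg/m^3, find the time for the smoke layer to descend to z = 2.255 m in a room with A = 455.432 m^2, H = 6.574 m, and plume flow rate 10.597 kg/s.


H - z = 4.319 m
t = 1.2 * 455.432 * 4.319 / 10.597 = 222.74 s

222.74 s


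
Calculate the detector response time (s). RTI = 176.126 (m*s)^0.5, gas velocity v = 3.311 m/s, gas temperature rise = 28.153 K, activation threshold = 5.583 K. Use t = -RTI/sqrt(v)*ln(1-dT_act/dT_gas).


dT_act/dT_gas = 0.19831
ln(1 - 0.19831) = -0.22103
t = -176.126 / sqrt(3.311) * -0.22103 = 21.394 s

21.394 s


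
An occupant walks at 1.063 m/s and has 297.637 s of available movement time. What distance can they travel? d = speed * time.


d = 1.063 * 297.637 = 316.39 m

316.39 m


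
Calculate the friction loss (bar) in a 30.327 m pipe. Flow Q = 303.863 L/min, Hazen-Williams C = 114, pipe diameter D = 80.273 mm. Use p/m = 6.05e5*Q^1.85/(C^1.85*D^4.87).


Q^1.85 = 39170
C^1.85 = 6386.7
D^4.87 = 1.8847e+09
p/m = 0.0019687 bar/m
p_total = 0.0019687 * 30.327 = 0.059705 bar

0.059705 bar


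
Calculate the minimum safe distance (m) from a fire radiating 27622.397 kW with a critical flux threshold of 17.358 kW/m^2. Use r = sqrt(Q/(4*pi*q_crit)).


4*pi*q_crit = 218.13
Q/(4*pi*q_crit) = 126.63
r = sqrt(126.63) = 11.253 m

11.253 m


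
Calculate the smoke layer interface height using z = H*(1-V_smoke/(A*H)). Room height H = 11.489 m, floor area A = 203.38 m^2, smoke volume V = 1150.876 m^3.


V/(A*H) = 0.49254
1 - 0.49254 = 0.50746
z = 11.489 * 0.50746 = 5.8303 m

5.8303 m


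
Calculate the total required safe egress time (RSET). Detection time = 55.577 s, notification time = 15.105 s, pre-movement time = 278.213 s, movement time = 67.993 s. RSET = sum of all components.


Total = 55.577 + 15.105 + 278.213 + 67.993 = 416.888 s

416.888 s


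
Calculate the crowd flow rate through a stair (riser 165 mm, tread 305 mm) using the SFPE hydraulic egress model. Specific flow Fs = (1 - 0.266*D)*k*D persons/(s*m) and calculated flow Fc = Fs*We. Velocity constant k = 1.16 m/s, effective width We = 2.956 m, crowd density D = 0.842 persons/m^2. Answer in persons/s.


1 - 0.266*D = 1 - 0.266*0.842 = 0.77603
Fs = 0.77603 * 1.16 * 0.842 = 0.75796 persons/(s*m)
Fc = 0.75796 * 2.956 = 2.2405 persons/s

2.2405 persons/s


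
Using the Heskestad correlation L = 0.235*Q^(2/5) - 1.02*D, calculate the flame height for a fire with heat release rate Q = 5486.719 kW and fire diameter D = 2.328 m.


Q^(2/5) = 31.313
0.235 * Q^(2/5) = 7.3586
1.02 * D = 2.3746
L = 4.9840 m

4.9840 m


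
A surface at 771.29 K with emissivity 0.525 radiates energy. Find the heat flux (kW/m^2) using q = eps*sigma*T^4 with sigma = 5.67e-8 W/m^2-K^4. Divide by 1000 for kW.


T^4 = 3.5389e+11
q = 0.525 * 5.67e-8 * 3.5389e+11 / 1000 = 10.534 kW/m^2

10.534 kW/m^2


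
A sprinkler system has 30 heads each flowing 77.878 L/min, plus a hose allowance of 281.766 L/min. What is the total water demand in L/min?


Sprinkler demand = 30 * 77.878 = 2336.34 L/min
Total = 2336.34 + 281.766 = 2618.106 L/min

2618.106 L/min


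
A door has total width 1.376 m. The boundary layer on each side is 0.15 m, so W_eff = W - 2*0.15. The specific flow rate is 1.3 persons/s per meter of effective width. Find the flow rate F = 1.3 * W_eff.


W_eff = 1.376 - 0.30 = 1.076 m
F = 1.3 * 1.076 = 1.3988 persons/s

1.3988 persons/s


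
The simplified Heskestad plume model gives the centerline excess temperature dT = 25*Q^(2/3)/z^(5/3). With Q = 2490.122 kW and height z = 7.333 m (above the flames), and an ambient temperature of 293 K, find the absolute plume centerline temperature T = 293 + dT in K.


Q^(2/3) = 183.72
z^(5/3) = 27.678
dT = 25 * 183.72 / 27.678 = 165.94 K
T = 293 + 165.94 = 458.94 K

458.94 K


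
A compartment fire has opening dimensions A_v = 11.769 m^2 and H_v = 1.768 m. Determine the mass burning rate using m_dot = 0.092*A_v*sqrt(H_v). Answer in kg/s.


sqrt(H_v) = 1.3297
m_dot = 0.092 * 11.769 * 1.3297 = 1.4397 kg/s

1.4397 kg/s


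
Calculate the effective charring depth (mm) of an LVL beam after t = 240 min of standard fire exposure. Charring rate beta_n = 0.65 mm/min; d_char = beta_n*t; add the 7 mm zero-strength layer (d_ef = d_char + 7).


d_char = 0.65 * 240 = 156 mm
d_ef = 156 + 1.0*7 = 163 mm

163 mm


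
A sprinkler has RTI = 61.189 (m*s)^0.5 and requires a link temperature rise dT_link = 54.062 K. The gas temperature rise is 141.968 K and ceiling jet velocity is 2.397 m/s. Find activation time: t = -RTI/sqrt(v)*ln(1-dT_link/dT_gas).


dT_link/dT_gas = 0.38080
ln(1 - 0.38080) = -0.47933
t = -61.189 / sqrt(2.397) * -0.47933 = 18.944 s

18.944 s


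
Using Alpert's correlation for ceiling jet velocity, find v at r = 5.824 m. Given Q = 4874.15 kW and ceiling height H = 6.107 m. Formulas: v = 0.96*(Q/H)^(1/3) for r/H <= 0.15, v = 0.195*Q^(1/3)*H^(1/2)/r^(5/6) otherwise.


r/H = 5.824 / 6.107 = 0.95366
r/H > 0.15, so v = 0.195*Q^(1/3)*H^(1/2)/r^(5/6)
Q^(1/3) = 16.955
H^(1/2) = 2.4712
r^(5/6) = 4.3419
v = 0.195 * 16.955 * 2.4712 / 4.3419 = 1.8818 m/s

1.8818 m/s


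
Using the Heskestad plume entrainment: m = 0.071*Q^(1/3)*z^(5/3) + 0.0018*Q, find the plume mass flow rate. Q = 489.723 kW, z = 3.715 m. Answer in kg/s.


Q^(1/3) = 7.8822
z^(5/3) = 8.9111
First term = 0.071 * 7.8822 * 8.9111 = 4.9870
Second term = 0.0018 * 489.723 = 0.88150
m = 5.8685 kg/s

5.8685 kg/s


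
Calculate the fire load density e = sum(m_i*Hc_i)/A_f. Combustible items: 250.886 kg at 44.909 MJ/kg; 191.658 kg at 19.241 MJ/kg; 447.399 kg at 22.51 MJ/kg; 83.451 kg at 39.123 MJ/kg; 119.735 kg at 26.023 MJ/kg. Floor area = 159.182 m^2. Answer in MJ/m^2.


Total energy = 250.886*44.909 + 191.658*19.241 + 447.399*22.51 + 83.451*39.123 + 119.735*26.023
= 11267.04 + 3687.692 + 10070.95 + 3264.853 + 3115.864
= 31406.40 MJ
e = 31406.40 / 159.182 = 197.30 MJ/m^2

197.30 MJ/m^2


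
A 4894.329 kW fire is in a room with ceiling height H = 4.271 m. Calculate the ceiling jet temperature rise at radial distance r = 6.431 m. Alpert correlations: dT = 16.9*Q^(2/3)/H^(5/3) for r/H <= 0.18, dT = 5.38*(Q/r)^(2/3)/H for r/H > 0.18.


r/H = 6.431 / 4.271 = 1.5057
r/H > 0.18, so dT = 5.38*(Q/r)^(2/3)/H
Q/r = 761.05
(Q/r)^(2/3) = 83.357
dT = 5.38 * 83.357 / 4.271 = 105.00 K

105.00 K


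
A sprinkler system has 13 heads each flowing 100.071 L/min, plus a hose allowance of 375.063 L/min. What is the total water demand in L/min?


Sprinkler demand = 13 * 100.071 = 1300.923 L/min
Total = 1300.923 + 375.063 = 1675.986 L/min

1675.986 L/min


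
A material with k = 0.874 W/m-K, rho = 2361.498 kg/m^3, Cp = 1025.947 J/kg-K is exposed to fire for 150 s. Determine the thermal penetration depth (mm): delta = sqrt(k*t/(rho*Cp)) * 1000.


alpha = 0.874 / (2361.498 * 1025.947) = 3.6074e-07 m^2/s
alpha * t = 5.4112e-05
delta = sqrt(5.4112e-05) * 1000 = 7.3561 mm

7.3561 mm


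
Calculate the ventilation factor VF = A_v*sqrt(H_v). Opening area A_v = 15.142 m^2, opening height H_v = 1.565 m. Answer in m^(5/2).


sqrt(H_v) = 1.2510
VF = 15.142 * 1.2510 = 18.943 m^(5/2)

18.943 m^(5/2)


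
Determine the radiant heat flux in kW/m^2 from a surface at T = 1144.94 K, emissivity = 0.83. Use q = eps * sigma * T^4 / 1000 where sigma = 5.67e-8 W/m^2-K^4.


T^4 = 1.7184e+12
q = 0.83 * 5.67e-8 * 1.7184e+12 / 1000 = 80.871 kW/m^2

80.871 kW/m^2


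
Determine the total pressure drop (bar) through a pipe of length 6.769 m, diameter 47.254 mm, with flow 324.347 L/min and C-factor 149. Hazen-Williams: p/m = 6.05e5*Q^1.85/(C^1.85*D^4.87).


Q^1.85 = 44195
C^1.85 = 10481
D^4.87 = 1.4273e+08
p/m = 0.017874 bar/m
p_total = 0.017874 * 6.769 = 0.12099 bar

0.12099 bar


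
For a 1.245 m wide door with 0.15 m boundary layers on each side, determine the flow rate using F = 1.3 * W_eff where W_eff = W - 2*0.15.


W_eff = 1.245 - 0.30 = 0.945 m
F = 1.3 * 0.945 = 1.2285 persons/s

1.2285 persons/s


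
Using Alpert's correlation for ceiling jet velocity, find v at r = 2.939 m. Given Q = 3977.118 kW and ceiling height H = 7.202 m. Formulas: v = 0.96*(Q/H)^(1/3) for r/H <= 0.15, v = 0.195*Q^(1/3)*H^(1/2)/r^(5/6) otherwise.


r/H = 2.939 / 7.202 = 0.40808
r/H > 0.15, so v = 0.195*Q^(1/3)*H^(1/2)/r^(5/6)
Q^(1/3) = 15.844
H^(1/2) = 2.6837
r^(5/6) = 2.4556
v = 0.195 * 15.844 * 2.6837 / 2.4556 = 3.3764 m/s

3.3764 m/s


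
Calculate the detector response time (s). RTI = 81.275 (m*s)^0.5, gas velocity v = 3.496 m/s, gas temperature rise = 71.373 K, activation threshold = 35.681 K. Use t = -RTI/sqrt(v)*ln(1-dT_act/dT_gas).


dT_act/dT_gas = 0.49992
ln(1 - 0.49992) = -0.69299
t = -81.275 / sqrt(3.496) * -0.69299 = 30.123 s

30.123 s


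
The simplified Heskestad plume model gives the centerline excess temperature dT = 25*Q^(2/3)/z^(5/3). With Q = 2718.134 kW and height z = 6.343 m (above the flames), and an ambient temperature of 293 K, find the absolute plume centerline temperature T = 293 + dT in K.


Q^(2/3) = 194.77
z^(5/3) = 21.735
dT = 25 * 194.77 / 21.735 = 224.02 K
T = 293 + 224.02 = 517.02 K

517.02 K


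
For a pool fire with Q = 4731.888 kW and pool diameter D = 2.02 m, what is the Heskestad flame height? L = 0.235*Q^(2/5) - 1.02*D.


Q^(2/5) = 29.513
0.235 * Q^(2/5) = 6.9356
1.02 * D = 2.0604
L = 4.8752 m

4.8752 m
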